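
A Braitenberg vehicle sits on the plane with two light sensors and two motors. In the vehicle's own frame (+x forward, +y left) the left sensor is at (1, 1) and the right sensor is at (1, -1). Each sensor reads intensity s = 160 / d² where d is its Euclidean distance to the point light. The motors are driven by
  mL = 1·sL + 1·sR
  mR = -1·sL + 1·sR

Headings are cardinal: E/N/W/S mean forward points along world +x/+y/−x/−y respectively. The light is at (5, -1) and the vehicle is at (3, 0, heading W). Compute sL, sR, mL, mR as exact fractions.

160/9 160/13 3520/117 -640/117

left sensor world pos  = (2, -1); dL² = 9
right sensor world pos = (2, 1); dR² = 13
sL = 160/9 = 160/9
sR = 160/13 = 160/13
mL = 1·sL + 1·sR = 3520/117
mR = -1·sL + 1·sR = -640/117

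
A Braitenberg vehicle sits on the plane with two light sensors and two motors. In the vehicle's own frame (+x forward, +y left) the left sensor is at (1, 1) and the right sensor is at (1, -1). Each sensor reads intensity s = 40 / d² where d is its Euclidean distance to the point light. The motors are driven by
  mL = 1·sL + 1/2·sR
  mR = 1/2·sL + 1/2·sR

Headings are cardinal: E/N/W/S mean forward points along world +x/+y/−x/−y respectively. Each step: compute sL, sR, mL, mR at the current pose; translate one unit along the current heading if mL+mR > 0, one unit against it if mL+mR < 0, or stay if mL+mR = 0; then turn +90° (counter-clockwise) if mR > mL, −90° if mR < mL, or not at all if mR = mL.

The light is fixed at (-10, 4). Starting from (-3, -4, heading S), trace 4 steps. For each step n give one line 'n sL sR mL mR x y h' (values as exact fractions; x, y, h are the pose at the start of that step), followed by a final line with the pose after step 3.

n=0: pose=(-3,-4,S); sL=8/29, sR=40/117; mL=1516/3393, mR=1048/3393; mL+mR=2564/3393 → advance +1; mR−mL=-4/29 → turn -1·90°
n=1: pose=(-3,-5,W); sL=5/17, sR=2/5; mL=42/85, mR=59/170; mL+mR=143/170 → advance +1; mR−mL=-5/34 → turn -1·90°
n=2: pose=(-4,-5,N); sL=40/89, sR=40/113; mL=6300/10057, mR=4040/10057; mL+mR=10340/10057 → advance +1; mR−mL=-20/89 → turn -1·90°
n=3: pose=(-4,-4,E); sL=20/49, sR=4/13; mL=358/637, mR=228/637; mL+mR=586/637 → advance +1; mR−mL=-10/49 → turn -1·90°

0 8/29 40/117 1516/3393 1048/3393 -3 -4 S
1 5/17 2/5 42/85 59/170 -3 -5 W
2 40/89 40/113 6300/10057 4040/10057 -4 -5 N
3 20/49 4/13 358/637 228/637 -4 -4 E
final -3 -4 S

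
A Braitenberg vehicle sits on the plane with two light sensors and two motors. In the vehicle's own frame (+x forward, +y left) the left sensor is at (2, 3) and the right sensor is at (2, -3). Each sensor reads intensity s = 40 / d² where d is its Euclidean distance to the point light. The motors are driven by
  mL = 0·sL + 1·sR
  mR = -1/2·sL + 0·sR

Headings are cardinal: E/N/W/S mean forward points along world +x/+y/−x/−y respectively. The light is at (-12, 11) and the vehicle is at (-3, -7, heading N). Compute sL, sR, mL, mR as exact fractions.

left sensor world pos  = (-6, -5); dL² = 292
right sensor world pos = (0, -5); dR² = 400
sL = 40/292 = 10/73
sR = 40/400 = 1/10
mL = 0·sL + 1·sR = 1/10
mR = -1/2·sL + 0·sR = -5/73

10/73 1/10 1/10 -5/73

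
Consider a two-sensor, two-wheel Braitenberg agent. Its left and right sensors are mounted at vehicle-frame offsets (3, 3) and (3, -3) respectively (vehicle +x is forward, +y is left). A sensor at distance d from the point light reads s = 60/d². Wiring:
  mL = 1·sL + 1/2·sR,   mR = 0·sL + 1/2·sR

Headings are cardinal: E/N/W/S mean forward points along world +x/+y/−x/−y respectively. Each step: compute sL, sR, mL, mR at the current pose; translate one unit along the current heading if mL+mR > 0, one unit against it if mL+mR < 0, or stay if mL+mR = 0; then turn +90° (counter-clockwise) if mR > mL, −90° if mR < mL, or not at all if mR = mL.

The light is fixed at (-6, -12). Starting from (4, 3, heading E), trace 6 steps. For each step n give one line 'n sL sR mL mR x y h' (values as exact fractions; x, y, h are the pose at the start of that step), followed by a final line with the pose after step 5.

n=0: pose=(4,3,E); sL=60/493, sR=60/313; mL=33570/154309, mR=30/313; mL+mR=48360/154309 → advance +1; mR−mL=-60/493 → turn -1·90°
n=1: pose=(5,3,S); sL=3/17, sR=15/52; mL=567/1768, mR=15/104; mL+mR=411/884 → advance +1; mR−mL=-3/17 → turn -1·90°
n=2: pose=(5,2,W); sL=12/37, sR=60/353; mL=5346/13061, mR=30/353; mL+mR=6456/13061 → advance +1; mR−mL=-12/37 → turn -1·90°
n=3: pose=(4,2,N); sL=30/169, sR=30/229; mL=9405/38701, mR=15/229; mL+mR=11940/38701 → advance +1; mR−mL=-30/169 → turn -1·90°
n=4: pose=(4,3,E); sL=60/493, sR=60/313; mL=33570/154309, mR=30/313; mL+mR=48360/154309 → advance +1; mR−mL=-60/493 → turn -1·90°
n=5: pose=(5,3,S); sL=3/17, sR=15/52; mL=567/1768, mR=15/104; mL+mR=411/884 → advance +1; mR−mL=-3/17 → turn -1·90°

0 60/493 60/313 33570/154309 30/313 4 3 E
1 3/17 15/52 567/1768 15/104 5 3 S
2 12/37 60/353 5346/13061 30/353 5 2 W
3 30/169 30/229 9405/38701 15/229 4 2 N
4 60/493 60/313 33570/154309 30/313 4 3 E
5 3/17 15/52 567/1768 15/104 5 3 S
final 5 2 W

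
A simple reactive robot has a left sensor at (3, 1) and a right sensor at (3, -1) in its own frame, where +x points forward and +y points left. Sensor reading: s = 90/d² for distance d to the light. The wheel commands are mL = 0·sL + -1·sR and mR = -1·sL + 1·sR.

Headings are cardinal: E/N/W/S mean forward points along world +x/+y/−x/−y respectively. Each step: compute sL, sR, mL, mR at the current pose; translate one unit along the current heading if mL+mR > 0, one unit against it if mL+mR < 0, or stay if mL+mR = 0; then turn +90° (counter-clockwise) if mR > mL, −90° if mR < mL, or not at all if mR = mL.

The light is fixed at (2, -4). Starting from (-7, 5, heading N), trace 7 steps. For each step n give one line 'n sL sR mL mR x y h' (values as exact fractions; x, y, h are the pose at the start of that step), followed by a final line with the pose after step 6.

n=0: pose=(-7,5,N); sL=45/122, sR=45/104; mL=-45/104, mR=405/6344; mL+mR=-45/122 → advance -1; mR−mL=1575/3172 → turn +1·90°
n=1: pose=(-7,4,W); sL=90/193, sR=2/5; mL=-2/5, mR=-64/965; mL+mR=-90/193 → advance -1; mR−mL=322/965 → turn +1·90°
n=2: pose=(-6,4,S); sL=45/37, sR=45/53; mL=-45/53, mR=-720/1961; mL+mR=-45/37 → advance -1; mR−mL=945/1961 → turn +1·90°
n=3: pose=(-6,5,E); sL=18/25, sR=90/89; mL=-90/89, mR=648/2225; mL+mR=-18/25 → advance -1; mR−mL=2898/2225 → turn +1·90°
n=4: pose=(-7,5,N); sL=45/122, sR=45/104; mL=-45/104, mR=405/6344; mL+mR=-45/122 → advance -1; mR−mL=1575/3172 → turn +1·90°
n=5: pose=(-7,4,W); sL=90/193, sR=2/5; mL=-2/5, mR=-64/965; mL+mR=-90/193 → advance -1; mR−mL=322/965 → turn +1·90°
n=6: pose=(-6,4,S); sL=45/37, sR=45/53; mL=-45/53, mR=-720/1961; mL+mR=-45/37 → advance -1; mR−mL=945/1961 → turn +1·90°

0 45/122 45/104 -45/104 405/6344 -7 5 N
1 90/193 2/5 -2/5 -64/965 -7 4 W
2 45/37 45/53 -45/53 -720/1961 -6 4 S
3 18/25 90/89 -90/89 648/2225 -6 5 E
4 45/122 45/104 -45/104 405/6344 -7 5 N
5 90/193 2/5 -2/5 -64/965 -7 4 W
6 45/37 45/53 -45/53 -720/1961 -6 4 S
final -6 5 E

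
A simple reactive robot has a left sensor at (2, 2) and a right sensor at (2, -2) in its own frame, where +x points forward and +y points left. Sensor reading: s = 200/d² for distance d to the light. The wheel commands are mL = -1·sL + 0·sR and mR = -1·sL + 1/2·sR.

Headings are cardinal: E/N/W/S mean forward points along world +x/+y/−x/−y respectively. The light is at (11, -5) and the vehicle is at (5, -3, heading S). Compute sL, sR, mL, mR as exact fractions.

25/2 25/8 -25/2 -175/16

left sensor world pos  = (7, -5); dL² = 16
right sensor world pos = (3, -5); dR² = 64
sL = 200/16 = 25/2
sR = 200/64 = 25/8
mL = -1·sL + 0·sR = -25/2
mR = -1·sL + 1/2·sR = -175/16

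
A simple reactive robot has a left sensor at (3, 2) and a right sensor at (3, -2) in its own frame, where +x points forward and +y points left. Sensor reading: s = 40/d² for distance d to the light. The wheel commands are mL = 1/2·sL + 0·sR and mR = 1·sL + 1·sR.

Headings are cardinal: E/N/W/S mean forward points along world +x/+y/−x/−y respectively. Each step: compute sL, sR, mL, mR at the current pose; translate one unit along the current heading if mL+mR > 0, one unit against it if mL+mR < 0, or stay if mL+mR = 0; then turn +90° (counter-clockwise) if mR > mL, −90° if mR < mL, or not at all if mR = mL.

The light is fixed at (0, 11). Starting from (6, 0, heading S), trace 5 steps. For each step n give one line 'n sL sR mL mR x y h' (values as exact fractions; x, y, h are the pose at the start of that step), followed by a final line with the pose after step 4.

0 2/13 10/53 1/13 236/689 6 0 S
1 40/181 40/277 20/181 18320/50137 6 -1 E
2 20/53 20/81 10/53 2680/4293 7 -1 N
3 8/37 40/97 4/37 2256/3589 7 0 W
4 2/13 10/53 1/13 236/689 6 0 S
final 6 -1 E

n=0: pose=(6,0,S); sL=2/13, sR=10/53; mL=1/13, mR=236/689; mL+mR=289/689 → advance +1; mR−mL=183/689 → turn +1·90°
n=1: pose=(6,-1,E); sL=40/181, sR=40/277; mL=20/181, mR=18320/50137; mL+mR=23860/50137 → advance +1; mR−mL=12780/50137 → turn +1·90°
n=2: pose=(7,-1,N); sL=20/53, sR=20/81; mL=10/53, mR=2680/4293; mL+mR=3490/4293 → advance +1; mR−mL=1870/4293 → turn +1·90°
n=3: pose=(7,0,W); sL=8/37, sR=40/97; mL=4/37, mR=2256/3589; mL+mR=2644/3589 → advance +1; mR−mL=1868/3589 → turn +1·90°
n=4: pose=(6,0,S); sL=2/13, sR=10/53; mL=1/13, mR=236/689; mL+mR=289/689 → advance +1; mR−mL=183/689 → turn +1·90°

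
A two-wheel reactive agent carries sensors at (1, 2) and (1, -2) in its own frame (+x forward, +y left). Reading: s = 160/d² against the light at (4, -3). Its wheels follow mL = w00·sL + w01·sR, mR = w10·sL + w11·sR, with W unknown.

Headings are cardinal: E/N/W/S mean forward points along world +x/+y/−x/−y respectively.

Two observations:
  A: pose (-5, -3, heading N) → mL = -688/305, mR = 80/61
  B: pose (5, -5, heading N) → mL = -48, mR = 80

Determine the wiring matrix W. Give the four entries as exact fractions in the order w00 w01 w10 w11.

-1/2 -1/2 1 0

obs A: pose=(-5,-3,N) → sL=80/61, sR=16/5, mL=-688/305, mR=80/61
obs B: pose=(5,-5,N) → sL=80, sR=16, mL=-48, mR=80
sensor matrix S = [[80/61, 16/5], [80, 16]]; det S = -14336/61
solve [mL_A; mL_B] = S·[w00; w01] and [mR_A; mR_B] = S·[w10; w11]:
  w00 = -1/2, w01 = -1/2, w10 = 1, w11 = 0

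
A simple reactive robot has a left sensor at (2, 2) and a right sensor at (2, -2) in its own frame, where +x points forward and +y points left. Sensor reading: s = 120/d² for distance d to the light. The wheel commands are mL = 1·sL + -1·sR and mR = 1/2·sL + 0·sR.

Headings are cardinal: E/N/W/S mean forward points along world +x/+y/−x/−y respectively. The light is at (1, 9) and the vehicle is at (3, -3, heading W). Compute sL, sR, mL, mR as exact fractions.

left sensor world pos  = (1, -5); dL² = 196
right sensor world pos = (1, -1); dR² = 100
sL = 120/196 = 30/49
sR = 120/100 = 6/5
mL = 1·sL + -1·sR = -144/245
mR = 1/2·sL + 0·sR = 15/49

30/49 6/5 -144/245 15/49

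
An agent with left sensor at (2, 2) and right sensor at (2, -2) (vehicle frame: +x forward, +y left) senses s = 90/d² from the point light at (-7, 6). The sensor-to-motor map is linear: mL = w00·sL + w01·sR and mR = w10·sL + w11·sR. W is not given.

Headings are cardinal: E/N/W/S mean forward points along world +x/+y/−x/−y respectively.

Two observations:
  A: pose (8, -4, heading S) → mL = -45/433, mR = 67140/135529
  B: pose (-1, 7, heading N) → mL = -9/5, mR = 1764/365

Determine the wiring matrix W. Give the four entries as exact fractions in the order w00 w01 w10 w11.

-1/2 0 1 1

obs A: pose=(8,-4,S) → sL=90/433, sR=90/313, mL=-45/433, mR=67140/135529
obs B: pose=(-1,7,N) → sL=18/5, sR=90/73, mL=-9/5, mR=1764/365
sensor matrix S = [[90/433, 90/313], [18/5, 90/73]]; det S = -7706016/9893617
solve [mL_A; mL_B] = S·[w00; w01] and [mR_A; mR_B] = S·[w10; w11]:
  w00 = -1/2, w01 = 0, w10 = 1, w11 = 1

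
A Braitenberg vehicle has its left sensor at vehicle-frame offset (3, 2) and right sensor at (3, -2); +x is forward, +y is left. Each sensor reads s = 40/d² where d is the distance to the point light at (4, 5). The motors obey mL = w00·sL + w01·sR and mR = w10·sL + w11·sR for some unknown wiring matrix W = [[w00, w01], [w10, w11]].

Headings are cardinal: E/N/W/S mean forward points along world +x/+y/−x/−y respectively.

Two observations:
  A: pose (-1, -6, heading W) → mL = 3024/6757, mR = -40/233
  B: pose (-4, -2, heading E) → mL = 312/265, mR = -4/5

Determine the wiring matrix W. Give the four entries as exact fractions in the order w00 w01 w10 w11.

obs A: pose=(-1,-6,W) → sL=40/233, sR=8/29, mL=3024/6757, mR=-40/233
obs B: pose=(-4,-2,E) → sL=4/5, sR=20/53, mL=312/265, mR=-4/5
sensor matrix S = [[40/233, 8/29], [4/5, 20/53]]; det S = -279168/1790605
solve [mL_A; mL_B] = S·[w00; w01] and [mR_A; mR_B] = S·[w10; w11]:
  w00 = 1, w01 = 1, w10 = -1, w11 = 0

1 1 -1 0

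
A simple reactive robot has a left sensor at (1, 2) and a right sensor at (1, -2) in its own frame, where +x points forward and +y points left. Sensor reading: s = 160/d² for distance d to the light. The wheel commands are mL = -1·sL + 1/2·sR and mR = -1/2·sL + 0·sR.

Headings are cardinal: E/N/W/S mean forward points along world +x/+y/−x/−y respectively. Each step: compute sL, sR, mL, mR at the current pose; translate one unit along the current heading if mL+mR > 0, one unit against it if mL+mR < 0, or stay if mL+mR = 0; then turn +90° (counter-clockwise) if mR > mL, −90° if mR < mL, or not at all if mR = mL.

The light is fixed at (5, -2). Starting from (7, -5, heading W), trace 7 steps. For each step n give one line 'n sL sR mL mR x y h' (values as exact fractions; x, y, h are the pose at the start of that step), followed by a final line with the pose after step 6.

0 80/13 80 440/13 -40/13 7 -5 W
1 32 160/13 -336/13 -16 6 -5 N
2 40/9 40 140/9 -20/9 6 -6 W
3 160/13 160/13 -80/13 -80/13 5 -6 N
4 8 8 -4 -4 5 -7 N
5 160/29 160/29 -80/29 -80/29 5 -8 N
6 4 4 -2 -2 5 -9 N
final 5 -10 N

n=0: pose=(7,-5,W); sL=80/13, sR=80; mL=440/13, mR=-40/13; mL+mR=400/13 → advance +1; mR−mL=-480/13 → turn -1·90°
n=1: pose=(6,-5,N); sL=32, sR=160/13; mL=-336/13, mR=-16; mL+mR=-544/13 → advance -1; mR−mL=128/13 → turn +1·90°
n=2: pose=(6,-6,W); sL=40/9, sR=40; mL=140/9, mR=-20/9; mL+mR=40/3 → advance +1; mR−mL=-160/9 → turn -1·90°
n=3: pose=(5,-6,N); sL=160/13, sR=160/13; mL=-80/13, mR=-80/13; mL+mR=-160/13 → advance -1; mR−mL=0 → turn +0·90°
n=4: pose=(5,-7,N); sL=8, sR=8; mL=-4, mR=-4; mL+mR=-8 → advance -1; mR−mL=0 → turn +0·90°
n=5: pose=(5,-8,N); sL=160/29, sR=160/29; mL=-80/29, mR=-80/29; mL+mR=-160/29 → advance -1; mR−mL=0 → turn +0·90°
n=6: pose=(5,-9,N); sL=4, sR=4; mL=-2, mR=-2; mL+mR=-4 → advance -1; mR−mL=0 → turn +0·90°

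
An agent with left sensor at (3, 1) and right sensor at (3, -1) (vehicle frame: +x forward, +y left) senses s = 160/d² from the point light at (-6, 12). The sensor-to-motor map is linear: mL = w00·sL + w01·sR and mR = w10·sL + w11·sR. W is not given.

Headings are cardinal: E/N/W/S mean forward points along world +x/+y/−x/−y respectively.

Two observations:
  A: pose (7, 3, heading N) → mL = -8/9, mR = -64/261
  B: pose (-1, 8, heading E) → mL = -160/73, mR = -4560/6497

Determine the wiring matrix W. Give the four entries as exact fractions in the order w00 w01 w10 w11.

obs A: pose=(7,3,N) → sL=8/9, sR=20/29, mL=-8/9, mR=-64/261
obs B: pose=(-1,8,E) → sL=160/73, sR=160/89, mL=-160/73, mR=-4560/6497
sensor matrix S = [[8/9, 20/29], [160/73, 160/89]]; det S = 146560/1695717
solve [mL_A; mL_B] = S·[w00; w01] and [mR_A; mR_B] = S·[w10; w11]:
  w00 = -1, w01 = 0, w10 = 1/2, w11 = -1

-1 0 1/2 -1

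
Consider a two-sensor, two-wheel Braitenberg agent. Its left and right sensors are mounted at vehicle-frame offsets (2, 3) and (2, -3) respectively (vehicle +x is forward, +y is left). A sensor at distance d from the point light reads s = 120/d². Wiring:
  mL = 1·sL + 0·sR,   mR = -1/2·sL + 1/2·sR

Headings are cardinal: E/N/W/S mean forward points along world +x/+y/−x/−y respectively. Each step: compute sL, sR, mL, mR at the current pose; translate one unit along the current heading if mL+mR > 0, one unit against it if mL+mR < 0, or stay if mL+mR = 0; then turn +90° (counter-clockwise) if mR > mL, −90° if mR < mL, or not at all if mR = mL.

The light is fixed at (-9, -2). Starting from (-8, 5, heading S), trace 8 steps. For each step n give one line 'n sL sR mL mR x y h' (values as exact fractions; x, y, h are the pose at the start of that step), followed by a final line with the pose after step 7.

n=0: pose=(-8,5,S); sL=120/41, sR=120/29; mL=120/41, mR=720/1189; mL+mR=4200/1189 → advance +1; mR−mL=-2760/1189 → turn -1·90°
n=1: pose=(-8,4,W); sL=12, sR=60/41; mL=12, mR=-216/41; mL+mR=276/41 → advance +1; mR−mL=-708/41 → turn -1·90°
n=2: pose=(-9,4,N); sL=120/73, sR=120/73; mL=120/73, mR=0; mL+mR=120/73 → advance +1; mR−mL=-120/73 → turn -1·90°
n=3: pose=(-9,5,E); sL=15/13, sR=6; mL=15/13, mR=63/26; mL+mR=93/26 → advance +1; mR−mL=33/26 → turn +1·90°
n=4: pose=(-8,5,N); sL=24/17, sR=120/97; mL=24/17, mR=-144/1649; mL+mR=2184/1649 → advance +1; mR−mL=-2472/1649 → turn -1·90°
n=5: pose=(-8,6,E); sL=12/13, sR=60/17; mL=12/13, mR=288/221; mL+mR=492/221 → advance +1; mR−mL=84/221 → turn +1·90°
n=6: pose=(-7,6,N); sL=120/101, sR=24/25; mL=120/101, mR=-288/2525; mL+mR=2712/2525 → advance +1; mR−mL=-3288/2525 → turn -1·90°
n=7: pose=(-7,7,E); sL=3/4, sR=30/13; mL=3/4, mR=81/104; mL+mR=159/104 → advance +1; mR−mL=3/104 → turn +1·90°

0 120/41 120/29 120/41 720/1189 -8 5 S
1 12 60/41 12 -216/41 -8 4 W
2 120/73 120/73 120/73 0 -9 4 N
3 15/13 6 15/13 63/26 -9 5 E
4 24/17 120/97 24/17 -144/1649 -8 5 N
5 12/13 60/17 12/13 288/221 -8 6 E
6 120/101 24/25 120/101 -288/2525 -7 6 N
7 3/4 30/13 3/4 81/104 -7 7 E
final -6 7 N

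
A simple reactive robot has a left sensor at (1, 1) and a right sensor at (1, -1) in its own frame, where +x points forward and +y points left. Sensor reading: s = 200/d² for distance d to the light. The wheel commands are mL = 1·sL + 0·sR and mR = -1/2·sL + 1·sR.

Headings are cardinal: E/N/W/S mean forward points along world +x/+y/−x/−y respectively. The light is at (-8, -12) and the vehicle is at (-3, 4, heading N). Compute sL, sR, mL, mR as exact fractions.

left sensor world pos  = (-4, 5); dL² = 305
right sensor world pos = (-2, 5); dR² = 325
sL = 200/305 = 40/61
sR = 200/325 = 8/13
mL = 1·sL + 0·sR = 40/61
mR = -1/2·sL + 1·sR = 228/793

40/61 8/13 40/61 228/793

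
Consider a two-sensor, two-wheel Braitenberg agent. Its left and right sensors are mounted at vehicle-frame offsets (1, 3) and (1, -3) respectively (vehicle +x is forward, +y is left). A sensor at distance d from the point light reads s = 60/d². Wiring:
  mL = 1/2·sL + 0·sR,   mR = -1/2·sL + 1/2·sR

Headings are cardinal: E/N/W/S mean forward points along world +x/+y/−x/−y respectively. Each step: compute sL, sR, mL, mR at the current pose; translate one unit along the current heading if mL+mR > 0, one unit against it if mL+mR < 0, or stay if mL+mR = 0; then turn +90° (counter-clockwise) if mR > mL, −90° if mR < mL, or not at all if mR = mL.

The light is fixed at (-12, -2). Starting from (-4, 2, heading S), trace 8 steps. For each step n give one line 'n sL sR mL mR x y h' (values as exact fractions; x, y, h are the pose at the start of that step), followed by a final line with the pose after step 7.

n=0: pose=(-4,2,S); sL=6/13, sR=30/17; mL=3/13, mR=144/221; mL+mR=15/17 → advance +1; mR−mL=93/221 → turn +1·90°
n=1: pose=(-4,1,E); sL=20/39, sR=20/27; mL=10/39, mR=40/351; mL+mR=10/27 → advance +1; mR−mL=-50/351 → turn -1·90°
n=2: pose=(-3,1,S); sL=15/37, sR=3/2; mL=15/74, mR=81/148; mL+mR=3/4 → advance +1; mR−mL=51/148 → turn +1·90°
n=3: pose=(-3,0,E); sL=12/25, sR=60/101; mL=6/25, mR=144/2525; mL+mR=30/101 → advance +1; mR−mL=-462/2525 → turn -1·90°
n=4: pose=(-2,0,S); sL=6/17, sR=6/5; mL=3/17, mR=36/85; mL+mR=3/5 → advance +1; mR−mL=21/85 → turn +1·90°
n=5: pose=(-2,-1,E); sL=60/137, sR=12/25; mL=30/137, mR=72/3425; mL+mR=6/25 → advance +1; mR−mL=-678/3425 → turn -1·90°
n=6: pose=(-1,-1,S); sL=15/49, sR=15/16; mL=15/98, mR=495/1568; mL+mR=15/32 → advance +1; mR−mL=255/1568 → turn +1·90°
n=7: pose=(-1,-2,E); sL=20/51, sR=20/51; mL=10/51, mR=0; mL+mR=10/51 → advance +1; mR−mL=-10/51 → turn -1·90°

0 6/13 30/17 3/13 144/221 -4 2 S
1 20/39 20/27 10/39 40/351 -4 1 E
2 15/37 3/2 15/74 81/148 -3 1 S
3 12/25 60/101 6/25 144/2525 -3 0 E
4 6/17 6/5 3/17 36/85 -2 0 S
5 60/137 12/25 30/137 72/3425 -2 -1 E
6 15/49 15/16 15/98 495/1568 -1 -1 S
7 20/51 20/51 10/51 0 -1 -2 E
final 0 -2 S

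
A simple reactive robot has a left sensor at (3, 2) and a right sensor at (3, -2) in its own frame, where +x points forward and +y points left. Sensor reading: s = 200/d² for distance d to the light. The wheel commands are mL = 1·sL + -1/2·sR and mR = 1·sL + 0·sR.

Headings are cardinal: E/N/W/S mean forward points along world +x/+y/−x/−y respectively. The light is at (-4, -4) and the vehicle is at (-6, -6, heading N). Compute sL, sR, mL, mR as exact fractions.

left sensor world pos  = (-8, -3); dL² = 17
right sensor world pos = (-4, -3); dR² = 1
sL = 200/17 = 200/17
sR = 200/1 = 200
mL = 1·sL + -1/2·sR = -1500/17
mR = 1·sL + 0·sR = 200/17

200/17 200 -1500/17 200/17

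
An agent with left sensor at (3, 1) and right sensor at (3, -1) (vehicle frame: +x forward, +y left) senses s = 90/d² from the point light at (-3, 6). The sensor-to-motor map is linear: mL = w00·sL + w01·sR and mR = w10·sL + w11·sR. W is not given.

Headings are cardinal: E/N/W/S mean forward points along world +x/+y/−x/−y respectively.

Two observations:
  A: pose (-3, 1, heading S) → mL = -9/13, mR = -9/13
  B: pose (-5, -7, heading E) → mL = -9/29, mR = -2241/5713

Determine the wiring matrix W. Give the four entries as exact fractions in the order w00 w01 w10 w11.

-1/2 0 -1 1/2

obs A: pose=(-3,1,S) → sL=18/13, sR=18/13, mL=-9/13, mR=-9/13
obs B: pose=(-5,-7,E) → sL=18/29, sR=90/197, mL=-9/29, mR=-2241/5713
sensor matrix S = [[18/13, 18/13], [18/29, 90/197]]; det S = -1296/5713
solve [mL_A; mL_B] = S·[w00; w01] and [mR_A; mR_B] = S·[w10; w11]:
  w00 = -1/2, w01 = 0, w10 = -1, w11 = 1/2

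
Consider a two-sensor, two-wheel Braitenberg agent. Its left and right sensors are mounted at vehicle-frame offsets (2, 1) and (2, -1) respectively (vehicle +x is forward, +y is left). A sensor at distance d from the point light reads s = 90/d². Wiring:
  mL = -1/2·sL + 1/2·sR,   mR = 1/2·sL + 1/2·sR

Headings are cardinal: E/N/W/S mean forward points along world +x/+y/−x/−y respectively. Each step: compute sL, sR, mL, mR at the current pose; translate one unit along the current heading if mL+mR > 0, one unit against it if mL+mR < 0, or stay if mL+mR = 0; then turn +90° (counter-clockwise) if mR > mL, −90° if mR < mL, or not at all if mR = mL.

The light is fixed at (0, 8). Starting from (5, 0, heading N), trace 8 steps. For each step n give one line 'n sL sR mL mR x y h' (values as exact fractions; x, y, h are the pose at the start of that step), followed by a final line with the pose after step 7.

n=0: pose=(5,0,N); sL=45/26, sR=5/4; mL=-25/104, mR=155/104; mL+mR=5/4 → advance +1; mR−mL=45/26 → turn +1·90°
n=1: pose=(5,1,W); sL=90/73, sR=2; mL=28/73, mR=118/73; mL+mR=2 → advance +1; mR−mL=90/73 → turn +1·90°
n=2: pose=(4,1,S); sL=45/53, sR=1; mL=4/53, mR=49/53; mL+mR=1 → advance +1; mR−mL=45/53 → turn +1·90°
n=3: pose=(4,0,E); sL=18/17, sR=10/13; mL=-32/221, mR=202/221; mL+mR=10/13 → advance +1; mR−mL=18/17 → turn +1·90°
n=4: pose=(5,0,N); sL=45/26, sR=5/4; mL=-25/104, mR=155/104; mL+mR=5/4 → advance +1; mR−mL=45/26 → turn +1·90°
n=5: pose=(5,1,W); sL=90/73, sR=2; mL=28/73, mR=118/73; mL+mR=2 → advance +1; mR−mL=90/73 → turn +1·90°
n=6: pose=(4,1,S); sL=45/53, sR=1; mL=4/53, mR=49/53; mL+mR=1 → advance +1; mR−mL=45/53 → turn +1·90°
n=7: pose=(4,0,E); sL=18/17, sR=10/13; mL=-32/221, mR=202/221; mL+mR=10/13 → advance +1; mR−mL=18/17 → turn +1·90°

0 45/26 5/4 -25/104 155/104 5 0 N
1 90/73 2 28/73 118/73 5 1 W
2 45/53 1 4/53 49/53 4 1 S
3 18/17 10/13 -32/221 202/221 4 0 E
4 45/26 5/4 -25/104 155/104 5 0 N
5 90/73 2 28/73 118/73 5 1 W
6 45/53 1 4/53 49/53 4 1 S
7 18/17 10/13 -32/221 202/221 4 0 E
final 5 0 N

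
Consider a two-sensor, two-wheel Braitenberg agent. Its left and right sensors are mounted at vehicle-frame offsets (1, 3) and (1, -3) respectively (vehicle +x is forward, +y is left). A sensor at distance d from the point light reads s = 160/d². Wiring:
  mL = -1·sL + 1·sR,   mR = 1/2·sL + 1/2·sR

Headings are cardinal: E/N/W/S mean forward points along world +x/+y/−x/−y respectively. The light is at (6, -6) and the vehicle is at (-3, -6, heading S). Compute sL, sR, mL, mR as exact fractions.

left sensor world pos  = (0, -7); dL² = 37
right sensor world pos = (-6, -7); dR² = 145
sL = 160/37 = 160/37
sR = 160/145 = 32/29
mL = -1·sL + 1·sR = -3456/1073
mR = 1/2·sL + 1/2·sR = 2912/1073

160/37 32/29 -3456/1073 2912/1073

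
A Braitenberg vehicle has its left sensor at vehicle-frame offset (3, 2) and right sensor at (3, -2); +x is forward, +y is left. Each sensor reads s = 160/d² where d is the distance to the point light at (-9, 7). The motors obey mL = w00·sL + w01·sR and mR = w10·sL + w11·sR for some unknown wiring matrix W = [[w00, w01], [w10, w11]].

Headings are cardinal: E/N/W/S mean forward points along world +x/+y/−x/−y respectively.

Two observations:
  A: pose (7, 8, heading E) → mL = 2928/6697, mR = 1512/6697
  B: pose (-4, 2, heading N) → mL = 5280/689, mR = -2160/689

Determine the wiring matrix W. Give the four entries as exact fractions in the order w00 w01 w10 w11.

1/2 1/2 -1/2 1

obs A: pose=(7,8,E) → sL=16/37, sR=80/181, mL=2928/6697, mR=1512/6697
obs B: pose=(-4,2,N) → sL=160/13, sR=160/53, mL=5280/689, mR=-2160/689
sensor matrix S = [[16/37, 80/181], [160/13, 160/53]]; det S = -19077120/4614233
solve [mL_A; mL_B] = S·[w00; w01] and [mR_A; mR_B] = S·[w10; w11]:
  w00 = 1/2, w01 = 1/2, w10 = -1/2, w11 = 1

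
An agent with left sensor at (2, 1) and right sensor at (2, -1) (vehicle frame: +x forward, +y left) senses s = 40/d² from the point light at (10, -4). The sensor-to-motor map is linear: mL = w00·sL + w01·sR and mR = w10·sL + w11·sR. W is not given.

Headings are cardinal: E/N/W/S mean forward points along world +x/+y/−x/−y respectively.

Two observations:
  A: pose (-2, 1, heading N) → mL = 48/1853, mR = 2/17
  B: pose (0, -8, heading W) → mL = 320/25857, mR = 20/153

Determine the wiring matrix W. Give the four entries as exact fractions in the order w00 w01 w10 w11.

obs A: pose=(-2,1,N) → sL=20/109, sR=4/17, mL=48/1853, mR=2/17
obs B: pose=(0,-8,W) → sL=40/169, sR=40/153, mL=320/25857, mR=20/153
sensor matrix S = [[20/109, 4/17], [40/169, 40/153]]; det S = -1280/165789
solve [mL_A; mL_B] = S·[w00; w01] and [mR_A; mR_B] = S·[w10; w11]:
  w00 = -1/2, w01 = 1/2, w10 = 0, w11 = 1/2

-1/2 1/2 0 1/2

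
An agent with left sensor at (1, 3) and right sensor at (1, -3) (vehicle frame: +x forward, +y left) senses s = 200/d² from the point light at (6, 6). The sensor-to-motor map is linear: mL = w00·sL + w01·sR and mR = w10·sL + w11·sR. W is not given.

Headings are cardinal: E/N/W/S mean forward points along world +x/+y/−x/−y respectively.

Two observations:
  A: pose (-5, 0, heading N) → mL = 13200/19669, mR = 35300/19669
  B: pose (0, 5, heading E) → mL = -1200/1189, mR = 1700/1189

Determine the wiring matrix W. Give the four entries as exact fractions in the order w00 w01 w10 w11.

-1/2 1/2 -1/2 1

obs A: pose=(-5,0,N) → sL=200/221, sR=200/89, mL=13200/19669, mR=35300/19669
obs B: pose=(0,5,E) → sL=200/29, sR=200/41, mL=-1200/1189, mR=1700/1189
sensor matrix S = [[200/221, 200/89], [200/29, 200/41]]; det S = -259200000/23386441
solve [mL_A; mL_B] = S·[w00; w01] and [mR_A; mR_B] = S·[w10; w11]:
  w00 = -1/2, w01 = 1/2, w10 = -1/2, w11 = 1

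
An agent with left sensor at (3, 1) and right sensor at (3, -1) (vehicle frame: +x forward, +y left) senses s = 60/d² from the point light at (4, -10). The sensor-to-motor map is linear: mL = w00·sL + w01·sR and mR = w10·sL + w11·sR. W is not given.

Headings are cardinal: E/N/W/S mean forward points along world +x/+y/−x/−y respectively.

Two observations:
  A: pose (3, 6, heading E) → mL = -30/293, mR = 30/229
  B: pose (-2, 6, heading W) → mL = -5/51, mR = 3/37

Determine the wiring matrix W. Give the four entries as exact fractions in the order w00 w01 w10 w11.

-1/2 0 0 1/2

obs A: pose=(3,6,E) → sL=60/293, sR=60/229, mL=-30/293, mR=30/229
obs B: pose=(-2,6,W) → sL=10/51, sR=6/37, mL=-5/51, mR=3/37
sensor matrix S = [[60/293, 60/229], [10/51, 6/37]]; det S = -766720/42204013
solve [mL_A; mL_B] = S·[w00; w01] and [mR_A; mR_B] = S·[w10; w11]:
  w00 = -1/2, w01 = 0, w10 = 0, w11 = 1/2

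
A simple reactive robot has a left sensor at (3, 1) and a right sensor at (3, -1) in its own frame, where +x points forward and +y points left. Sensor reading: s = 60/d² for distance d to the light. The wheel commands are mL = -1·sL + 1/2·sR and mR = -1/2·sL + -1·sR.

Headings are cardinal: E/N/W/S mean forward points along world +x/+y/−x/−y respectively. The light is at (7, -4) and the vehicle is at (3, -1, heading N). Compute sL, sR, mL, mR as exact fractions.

60/61 4/3 -58/183 -334/183

left sensor world pos  = (2, 2); dL² = 61
right sensor world pos = (4, 2); dR² = 45
sL = 60/61 = 60/61
sR = 60/45 = 4/3
mL = -1·sL + 1/2·sR = -58/183
mR = -1/2·sL + -1·sR = -334/183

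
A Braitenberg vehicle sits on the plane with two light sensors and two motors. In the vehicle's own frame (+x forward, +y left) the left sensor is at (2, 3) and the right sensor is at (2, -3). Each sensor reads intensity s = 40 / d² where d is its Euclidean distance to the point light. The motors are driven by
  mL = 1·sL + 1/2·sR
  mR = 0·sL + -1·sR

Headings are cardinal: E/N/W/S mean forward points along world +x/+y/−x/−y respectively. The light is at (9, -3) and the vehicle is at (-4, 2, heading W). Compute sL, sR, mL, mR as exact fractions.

left sensor world pos  = (-6, -1); dL² = 229
right sensor world pos = (-6, 5); dR² = 289
sL = 40/229 = 40/229
sR = 40/289 = 40/289
mL = 1·sL + 1/2·sR = 16140/66181
mR = 0·sL + -1·sR = -40/289

40/229 40/289 16140/66181 -40/289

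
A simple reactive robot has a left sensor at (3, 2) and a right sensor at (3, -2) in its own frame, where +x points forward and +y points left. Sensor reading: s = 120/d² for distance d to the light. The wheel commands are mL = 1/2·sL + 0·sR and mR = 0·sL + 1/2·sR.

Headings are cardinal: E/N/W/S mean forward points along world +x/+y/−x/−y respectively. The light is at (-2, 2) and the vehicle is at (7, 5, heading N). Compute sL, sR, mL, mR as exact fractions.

left sensor world pos  = (5, 8); dL² = 85
right sensor world pos = (9, 8); dR² = 157
sL = 120/85 = 24/17
sR = 120/157 = 120/157
mL = 1/2·sL + 0·sR = 12/17
mR = 0·sL + 1/2·sR = 60/157

24/17 120/157 12/17 60/157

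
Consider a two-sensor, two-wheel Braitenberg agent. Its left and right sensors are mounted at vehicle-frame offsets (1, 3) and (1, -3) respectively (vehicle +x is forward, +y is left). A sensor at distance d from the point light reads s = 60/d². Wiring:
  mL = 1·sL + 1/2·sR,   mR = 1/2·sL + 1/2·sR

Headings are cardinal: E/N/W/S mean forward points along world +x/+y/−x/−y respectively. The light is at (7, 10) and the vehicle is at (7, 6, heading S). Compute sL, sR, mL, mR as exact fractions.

left sensor world pos  = (10, 5); dL² = 34
right sensor world pos = (4, 5); dR² = 34
sL = 60/34 = 30/17
sR = 60/34 = 30/17
mL = 1·sL + 1/2·sR = 45/17
mR = 1/2·sL + 1/2·sR = 30/17

30/17 30/17 45/17 30/17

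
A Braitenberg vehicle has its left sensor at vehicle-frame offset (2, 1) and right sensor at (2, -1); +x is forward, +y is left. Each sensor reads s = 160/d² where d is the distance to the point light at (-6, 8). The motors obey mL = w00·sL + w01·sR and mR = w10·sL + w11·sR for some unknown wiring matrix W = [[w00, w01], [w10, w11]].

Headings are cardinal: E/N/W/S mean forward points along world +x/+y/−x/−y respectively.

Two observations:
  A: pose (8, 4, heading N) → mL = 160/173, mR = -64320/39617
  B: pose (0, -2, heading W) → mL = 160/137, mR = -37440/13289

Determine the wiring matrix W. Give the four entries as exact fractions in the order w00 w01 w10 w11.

obs A: pose=(8,4,N) → sL=160/173, sR=160/229, mL=160/173, mR=-64320/39617
obs B: pose=(0,-2,W) → sL=160/137, sR=160/97, mL=160/137, mR=-37440/13289
sensor matrix S = [[160/173, 160/229], [160/137, 160/97]]; det S = 373555200/526470313
solve [mL_A; mL_B] = S·[w00; w01] and [mR_A; mR_B] = S·[w10; w11]:
  w00 = 1, w01 = 0, w10 = -1, w11 = -1

1 0 -1 -1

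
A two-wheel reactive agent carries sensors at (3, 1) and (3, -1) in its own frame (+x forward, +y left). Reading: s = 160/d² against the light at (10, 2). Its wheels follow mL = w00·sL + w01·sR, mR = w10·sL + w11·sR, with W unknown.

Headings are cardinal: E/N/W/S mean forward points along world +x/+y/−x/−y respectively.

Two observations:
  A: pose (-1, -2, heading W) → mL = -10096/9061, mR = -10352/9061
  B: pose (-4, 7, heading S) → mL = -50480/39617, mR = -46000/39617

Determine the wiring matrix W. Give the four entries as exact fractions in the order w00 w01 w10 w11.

-1 -1/2 -1/2 -1

obs A: pose=(-1,-2,W) → sL=160/221, sR=32/41, mL=-10096/9061, mR=-10352/9061
obs B: pose=(-4,7,S) → sL=160/173, sR=160/229, mL=-50480/39617, mR=-46000/39617
sensor matrix S = [[160/221, 32/41], [160/173, 160/229]]; det S = -77537280/358969637
solve [mL_A; mL_B] = S·[w00; w01] and [mR_A; mR_B] = S·[w10; w11]:
  w00 = -1, w01 = -1/2, w10 = -1/2, w11 = -1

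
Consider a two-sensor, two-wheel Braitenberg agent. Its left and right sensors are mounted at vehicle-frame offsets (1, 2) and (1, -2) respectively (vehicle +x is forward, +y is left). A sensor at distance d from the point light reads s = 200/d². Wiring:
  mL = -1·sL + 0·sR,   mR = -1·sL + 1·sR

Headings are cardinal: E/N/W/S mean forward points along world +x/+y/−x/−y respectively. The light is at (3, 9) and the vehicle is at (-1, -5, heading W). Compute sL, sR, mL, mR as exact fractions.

200/281 200/169 -200/281 22400/47489

left sensor world pos  = (-2, -7); dL² = 281
right sensor world pos = (-2, -3); dR² = 169
sL = 200/281 = 200/281
sR = 200/169 = 200/169
mL = -1·sL + 0·sR = -200/281
mR = -1·sL + 1·sR = 22400/47489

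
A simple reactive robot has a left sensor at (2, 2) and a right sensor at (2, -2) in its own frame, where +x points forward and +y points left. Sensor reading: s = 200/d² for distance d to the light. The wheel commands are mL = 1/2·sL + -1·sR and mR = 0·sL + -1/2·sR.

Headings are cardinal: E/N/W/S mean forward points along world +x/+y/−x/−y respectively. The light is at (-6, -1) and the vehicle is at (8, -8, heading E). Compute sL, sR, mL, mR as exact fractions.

200/281 200/337 -22500/94697 -100/337

left sensor world pos  = (10, -6); dL² = 281
right sensor world pos = (10, -10); dR² = 337
sL = 200/281 = 200/281
sR = 200/337 = 200/337
mL = 1/2·sL + -1·sR = -22500/94697
mR = 0·sL + -1/2·sR = -100/337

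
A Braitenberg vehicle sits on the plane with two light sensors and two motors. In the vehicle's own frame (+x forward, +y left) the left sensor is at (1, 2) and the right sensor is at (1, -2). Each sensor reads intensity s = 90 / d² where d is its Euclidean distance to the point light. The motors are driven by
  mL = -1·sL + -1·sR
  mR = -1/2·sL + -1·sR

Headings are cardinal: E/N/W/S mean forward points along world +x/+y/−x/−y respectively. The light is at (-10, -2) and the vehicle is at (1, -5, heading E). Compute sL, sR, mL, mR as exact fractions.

left sensor world pos  = (2, -3); dL² = 145
right sensor world pos = (2, -7); dR² = 169
sL = 90/145 = 18/29
sR = 90/169 = 90/169
mL = -1·sL + -1·sR = -5652/4901
mR = -1/2·sL + -1·sR = -4131/4901

18/29 90/169 -5652/4901 -4131/4901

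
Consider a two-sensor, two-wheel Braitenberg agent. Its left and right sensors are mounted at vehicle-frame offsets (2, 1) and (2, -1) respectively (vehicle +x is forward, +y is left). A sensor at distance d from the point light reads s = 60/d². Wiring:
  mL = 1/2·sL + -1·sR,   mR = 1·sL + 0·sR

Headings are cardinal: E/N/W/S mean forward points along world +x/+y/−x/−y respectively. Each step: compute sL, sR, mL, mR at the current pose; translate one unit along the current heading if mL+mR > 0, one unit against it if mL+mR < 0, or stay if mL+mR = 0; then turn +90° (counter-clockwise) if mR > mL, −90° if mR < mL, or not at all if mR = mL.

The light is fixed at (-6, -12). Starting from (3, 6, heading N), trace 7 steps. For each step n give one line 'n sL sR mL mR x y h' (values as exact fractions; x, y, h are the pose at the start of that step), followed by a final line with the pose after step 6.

0 15/116 3/25 -321/5800 15/116 3 6 N
1 60/373 60/449 -8910/167477 60/373 3 7 W
2 6/37 30/169 -603/6253 6/37 2 7 S
3 60/461 60/389 -15990/179329 60/461 2 6 E
4 15/116 3/25 -321/5800 15/116 3 6 N
5 60/373 60/449 -8910/167477 60/373 3 7 W
6 6/37 30/169 -603/6253 6/37 2 7 S
final 2 6 E

n=0: pose=(3,6,N); sL=15/116, sR=3/25; mL=-321/5800, mR=15/116; mL+mR=429/5800 → advance +1; mR−mL=1071/5800 → turn +1·90°
n=1: pose=(3,7,W); sL=60/373, sR=60/449; mL=-8910/167477, mR=60/373; mL+mR=18030/167477 → advance +1; mR−mL=35850/167477 → turn +1·90°
n=2: pose=(2,7,S); sL=6/37, sR=30/169; mL=-603/6253, mR=6/37; mL+mR=411/6253 → advance +1; mR−mL=1617/6253 → turn +1·90°
n=3: pose=(2,6,E); sL=60/461, sR=60/389; mL=-15990/179329, mR=60/461; mL+mR=7350/179329 → advance +1; mR−mL=39330/179329 → turn +1·90°
n=4: pose=(3,6,N); sL=15/116, sR=3/25; mL=-321/5800, mR=15/116; mL+mR=429/5800 → advance +1; mR−mL=1071/5800 → turn +1·90°
n=5: pose=(3,7,W); sL=60/373, sR=60/449; mL=-8910/167477, mR=60/373; mL+mR=18030/167477 → advance +1; mR−mL=35850/167477 → turn +1·90°
n=6: pose=(2,7,S); sL=6/37, sR=30/169; mL=-603/6253, mR=6/37; mL+mR=411/6253 → advance +1; mR−mL=1617/6253 → turn +1·90°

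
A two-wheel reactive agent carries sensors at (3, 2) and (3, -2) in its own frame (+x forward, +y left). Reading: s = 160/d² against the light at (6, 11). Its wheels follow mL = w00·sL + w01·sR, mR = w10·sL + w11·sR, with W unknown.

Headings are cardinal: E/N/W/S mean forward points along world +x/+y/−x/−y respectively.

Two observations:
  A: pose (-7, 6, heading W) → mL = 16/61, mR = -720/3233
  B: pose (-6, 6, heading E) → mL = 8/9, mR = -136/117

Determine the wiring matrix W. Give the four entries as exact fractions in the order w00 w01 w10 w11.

1/2 0 -1 1/2

obs A: pose=(-7,6,W) → sL=32/61, sR=32/53, mL=16/61, mR=-720/3233
obs B: pose=(-6,6,E) → sL=16/9, sR=16/13, mL=8/9, mR=-136/117
sensor matrix S = [[32/61, 32/53], [16/9, 16/13]]; det S = -161792/378261
solve [mL_A; mL_B] = S·[w00; w01] and [mR_A; mR_B] = S·[w10; w11]:
  w00 = 1/2, w01 = 0, w10 = -1, w11 = 1/2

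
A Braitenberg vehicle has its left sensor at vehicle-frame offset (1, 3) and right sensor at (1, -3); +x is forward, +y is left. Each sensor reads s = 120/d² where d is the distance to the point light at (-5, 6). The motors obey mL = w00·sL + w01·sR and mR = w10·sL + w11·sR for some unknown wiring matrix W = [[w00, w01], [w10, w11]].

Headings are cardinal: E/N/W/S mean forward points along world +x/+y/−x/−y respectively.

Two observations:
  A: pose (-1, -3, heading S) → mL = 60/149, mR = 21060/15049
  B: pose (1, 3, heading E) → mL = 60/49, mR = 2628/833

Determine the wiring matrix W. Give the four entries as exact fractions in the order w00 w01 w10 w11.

obs A: pose=(-1,-3,S) → sL=120/149, sR=120/101, mL=60/149, mR=21060/15049
obs B: pose=(1,3,E) → sL=120/49, sR=24/17, mL=60/49, mR=2628/833
sensor matrix S = [[120/149, 120/101], [120/49, 24/17]]; det S = -22222080/12535817
solve [mL_A; mL_B] = S·[w00; w01] and [mR_A; mR_B] = S·[w10; w11]:
  w00 = 1/2, w01 = 0, w10 = 1, w11 = 1/2

1/2 0 1 1/2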